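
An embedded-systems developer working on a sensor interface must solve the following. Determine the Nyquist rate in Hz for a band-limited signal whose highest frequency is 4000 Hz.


The Nyquist rate is twice the maximum frequency component.
fs_min = 2 * fmax
      = 2 * 4000
      = 8000 Hz

8000


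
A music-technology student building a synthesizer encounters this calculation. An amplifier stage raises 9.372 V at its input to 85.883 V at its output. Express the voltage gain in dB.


Voltage gain in dB:
G = 20 * log10(Vout / Vin)
  = 20 * log10(85.883 / 9.372)
  = 20 * log10(9.163786)
  = 20 * 0.962075
  = 19.24 dB

19.24 dB


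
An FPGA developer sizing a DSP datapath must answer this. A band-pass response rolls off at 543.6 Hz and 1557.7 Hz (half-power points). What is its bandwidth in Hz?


Bandwidth is the difference of -3dB frequencies:
BW = f_high - f_low
   = 1557.7 - 543.6
   = 1014.1 Hz

1014.1 Hz


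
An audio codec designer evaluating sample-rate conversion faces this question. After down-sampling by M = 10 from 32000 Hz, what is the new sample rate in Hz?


Decimation reduces the sample rate:
fs_out = fs_in / M
       = 32000 / 10
       = 3200.0 Hz

3200.0 Hz


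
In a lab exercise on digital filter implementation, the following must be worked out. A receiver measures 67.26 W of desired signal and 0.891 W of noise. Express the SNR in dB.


SNR in decibels:
SNR = 10 * log10(Ps / Pn)
    = 10 * log10(67.26 / 0.891)
    = 10 * log10(75.4882)
    = 10 * 1.8779
    = 18.78 dB

18.78 dB


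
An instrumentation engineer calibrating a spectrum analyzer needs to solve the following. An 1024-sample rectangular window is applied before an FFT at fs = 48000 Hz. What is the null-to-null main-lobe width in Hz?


Main lobe width for a rectangular window:
Width = 2 * fs / N
      = 2 * 48000 / 1024
      = 96000 / 1024
      = 93.75 Hz

93.75 Hz


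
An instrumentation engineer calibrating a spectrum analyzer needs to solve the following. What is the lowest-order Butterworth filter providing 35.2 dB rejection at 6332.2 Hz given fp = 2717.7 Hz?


Butterworth filter order formula:
n = log10(10^(A/10) - 1) / (2 * log10(f_stop/f_pass))
10^(35.2/10) - 1 = 3310.3112
f_stop/f_pass = 6332.2 / 2717.7 = 2.33
n = 4.7909 -> ceil = 5

5


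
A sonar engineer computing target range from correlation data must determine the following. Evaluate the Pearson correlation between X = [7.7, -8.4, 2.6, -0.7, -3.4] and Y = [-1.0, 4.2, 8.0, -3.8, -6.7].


Pearson correlation coefficient (population):
r = cov(X,Y) / (std(X) * std(Y))
Mean X = -0.44, Mean Y = 0.14
Cov(X,Y) = 0.7136
Std(X) = 5.434924, Std(Y) = 5.326763
r = 0.0246

0.0246


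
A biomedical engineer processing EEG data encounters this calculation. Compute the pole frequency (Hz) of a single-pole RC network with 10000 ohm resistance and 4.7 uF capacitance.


Cutoff frequency of a first-order RC filter:
fc = 1 / (2 * pi * R * C)
C = 4.7 uF = 4.7e-06 F
fc = 1 / (2 * pi * 10000 * 4.7e-06)
   = 1 / 0.29530970943744
   = 3.386275 Hz

3.386275 Hz


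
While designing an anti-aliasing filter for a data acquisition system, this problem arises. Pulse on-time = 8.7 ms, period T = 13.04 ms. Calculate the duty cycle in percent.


Duty cycle as a percentage:
DC = (t_on / T) * 100
   = (8.7 / 13.04) * 100
   = 0.667178 * 100
   = 66.72 %

66.72 %


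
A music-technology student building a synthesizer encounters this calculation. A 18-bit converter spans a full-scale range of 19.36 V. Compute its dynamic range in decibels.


Dynamic range from full-scale to LSB:
V_min = V_max / 2^bits = 19.36 / 2^18
DR = 20 * log10(V_max / V_min)
   = 20 * log10(2^18)
   = 20 * 18 * log10(2)
   = 108.37 dB

108.37 dB


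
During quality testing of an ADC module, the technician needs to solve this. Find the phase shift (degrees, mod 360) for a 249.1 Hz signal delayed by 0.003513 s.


Phase shift from frequency and time delay:
phi = 360 * f * t_delay
    = 360 * 249.1 * 0.003513
    = 315.03 degrees
    mod 360 = 315.03 degrees

315.03 degrees


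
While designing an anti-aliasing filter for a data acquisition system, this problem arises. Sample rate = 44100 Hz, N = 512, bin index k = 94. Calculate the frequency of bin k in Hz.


Frequency of DFT bin k:
f_k = k * fs / N
    = 94 * 44100 / 512
    = 4145400 / 512
    = 8096.484 Hz

8096.484 Hz


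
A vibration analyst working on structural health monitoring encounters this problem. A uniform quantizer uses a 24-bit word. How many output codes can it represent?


Number of quantization levels = 2^N
= 2^24
= 16777216

16777216


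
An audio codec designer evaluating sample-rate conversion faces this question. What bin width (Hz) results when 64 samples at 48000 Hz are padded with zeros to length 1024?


Frequency resolution after zero-padding:
N_padded = 64 * 16 = 1024
df = fs / N_padded
   = 48000 / 1024
   = 46.875 Hz

46.875 Hz


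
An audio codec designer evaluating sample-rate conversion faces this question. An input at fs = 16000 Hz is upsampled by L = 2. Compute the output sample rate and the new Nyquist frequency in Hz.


Step 1 — output sample rate after interpolation by L:
fs_out = L * fs_in = 2 * 16000 = 32000 Hz

Step 2 — Nyquist frequency of the output stream:
f_Nyq = fs_out / 2 = 32000 / 2 = 16000.0 Hz

fs_out = 32000 Hz; f_Nyquist = 16000.0 Hz


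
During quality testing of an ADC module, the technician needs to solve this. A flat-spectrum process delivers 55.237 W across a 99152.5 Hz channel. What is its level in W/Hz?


Power spectral density:
PSD = P / BW
    = 55.237 / 99152.5
    = 0.00055709 W/Hz

0.00055709 W/Hz


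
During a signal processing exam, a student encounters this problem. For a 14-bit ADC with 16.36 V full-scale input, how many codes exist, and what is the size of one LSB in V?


Step 1 — number of quantization levels:
L = 2^N = 2^14 = 16384

Step 2 — LSB step size:
delta = Vfs / L
      = 16.36 / 16384
      = 0.00099854 V

Levels = 16384; step size = 0.00099854 V


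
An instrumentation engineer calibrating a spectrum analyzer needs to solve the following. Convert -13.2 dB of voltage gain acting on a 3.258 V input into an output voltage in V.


Output voltage from dB gain:
V_out = V_in * 10^(gain_dB / 20)
      = 3.258 * 10^(-13.2 / 20)
      = 3.258 * 0.218776
      = 0.7128 V

0.7128 V


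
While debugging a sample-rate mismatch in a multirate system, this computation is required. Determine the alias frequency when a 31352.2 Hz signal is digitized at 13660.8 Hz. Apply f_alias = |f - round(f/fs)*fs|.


Compute the nearest integer multiple of fs to the signal:
n = round(31352.2 / 13660.8) = 2
f_alias = |31352.2 - 2 * 13660.8|
        = |31352.2 - 27321.6|
        = 4030.6 Hz

4030.6


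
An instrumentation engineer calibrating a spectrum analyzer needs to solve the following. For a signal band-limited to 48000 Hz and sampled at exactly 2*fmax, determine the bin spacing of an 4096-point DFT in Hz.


Step 1 — Nyquist sampling rate:
fs = 2 * fmax = 2 * 48000 = 96000 Hz

Step 2 — DFT bin spacing:
df = fs / N = 96000 / 4096 = 23.4375 Hz

23.4375 Hz


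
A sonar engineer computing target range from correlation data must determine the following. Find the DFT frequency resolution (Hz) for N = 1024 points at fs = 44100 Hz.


DFT frequency resolution:
df = fs / N
   = 44100 / 1024
   = 43.0664 Hz

43.0664 Hz


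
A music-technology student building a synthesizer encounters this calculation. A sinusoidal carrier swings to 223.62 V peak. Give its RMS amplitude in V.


RMS voltage for a sinusoidal waveform:
V_rms = V_peak / sqrt(2)
      = 223.62 / 1.414214
      = 158.123 V

158.123 V


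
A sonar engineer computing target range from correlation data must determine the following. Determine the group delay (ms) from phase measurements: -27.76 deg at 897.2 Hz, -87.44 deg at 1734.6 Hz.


Group delay from phase difference:
tau = -d(phi)/d(omega)
d(phi) = -59.68 deg = -1.041612 rad
d(omega) = 2*pi*(1734.6 - 897.2) = 5261.5394 rad/s
tau = -(-1.041612) / 5261.5394
    = 0.198 ms

0.198 ms


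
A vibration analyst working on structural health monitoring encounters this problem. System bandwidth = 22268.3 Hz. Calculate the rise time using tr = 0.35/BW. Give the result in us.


Rise time from bandwidth relationship:
tr = 0.35 / BW
   = 0.35 / 22268.3
   = 1.571740995e-05 s
   = 15.7174 us

15.7174 us


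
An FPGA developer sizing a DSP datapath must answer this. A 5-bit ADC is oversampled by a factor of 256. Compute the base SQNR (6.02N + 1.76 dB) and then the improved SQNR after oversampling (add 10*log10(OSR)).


Step 1 — baseline SQNR at Nyquist:
SQNR_base = 6.02*N + 1.76
          = 6.02*5 + 1.76
          = 31.86 dB

Step 2 — oversampling processing gain:
G = 10*log10(OSR) = 10*log10(256) = 24.08 dB

Step 3 — total:
SQNR_total = 31.86 + 24.08 = 55.94 dB

Base SQNR = 31.86 dB; oversampled SQNR = 55.94 dB


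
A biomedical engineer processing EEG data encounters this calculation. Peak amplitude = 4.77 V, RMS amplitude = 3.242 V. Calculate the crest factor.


Crest factor is the ratio of peak to RMS:
CF = V_peak / V_rms
   = 4.77 / 3.242
   = 1.4713

1.4713


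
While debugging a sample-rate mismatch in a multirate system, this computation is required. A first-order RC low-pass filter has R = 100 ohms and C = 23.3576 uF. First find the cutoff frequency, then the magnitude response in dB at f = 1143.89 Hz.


Step 1 — cutoff frequency:
fc = 1 / (2*pi*R*C)
C = 23.3576 uF = 2.33576e-05 F
fc = 1 / (2*pi*100*2.33576e-05)
   = 68.1384 Hz

Step 2 — magnitude at f = 1143.89 Hz:
|H(f)| = 1 / sqrt(1 + (f/fc)^2)
f/fc = 1143.89 / 68.1384 = 16.787744
|H| = 1 / sqrt(1 + 281.828349) = 0.0594619
|H|_dB = 20*log10(0.0594619) = -24.52 dB

fc = 68.1384 Hz; |H(1143.89 Hz)| = -24.52 dB


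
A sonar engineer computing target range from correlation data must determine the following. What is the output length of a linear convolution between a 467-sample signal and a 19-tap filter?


Linear convolution output length:
L = N + M - 1
  = 467 + 19 - 1
  = 485 samples

485


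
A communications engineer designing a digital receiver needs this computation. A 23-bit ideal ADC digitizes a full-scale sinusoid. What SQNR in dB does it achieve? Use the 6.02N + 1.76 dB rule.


Theoretical SNR for a full-scale sinusoid:
SNR = 6.02 * N + 1.76
    = 6.02 * 23 + 1.76
    = 138.46 + 1.76
    = 140.22 dB

140.22 dB


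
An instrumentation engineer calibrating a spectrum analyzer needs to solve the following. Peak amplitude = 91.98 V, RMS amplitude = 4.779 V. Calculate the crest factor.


Crest factor is the ratio of peak to RMS:
CF = V_peak / V_rms
   = 91.98 / 4.779
   = 19.2467

19.2467


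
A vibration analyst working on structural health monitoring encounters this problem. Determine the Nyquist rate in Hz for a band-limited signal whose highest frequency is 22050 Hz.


The Nyquist rate is twice the maximum frequency component.
fs_min = 2 * fmax
      = 2 * 22050
      = 44100 Hz

44100


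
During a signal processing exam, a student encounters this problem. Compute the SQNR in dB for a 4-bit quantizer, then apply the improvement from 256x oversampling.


Step 1 — baseline SQNR at Nyquist:
SQNR_base = 6.02*N + 1.76
          = 6.02*4 + 1.76
          = 25.84 dB

Step 2 — oversampling processing gain:
G = 10*log10(OSR) = 10*log10(256) = 24.08 dB

Step 3 — total:
SQNR_total = 25.84 + 24.08 = 49.92 dB

Base SQNR = 25.84 dB; oversampled SQNR = 49.92 dB


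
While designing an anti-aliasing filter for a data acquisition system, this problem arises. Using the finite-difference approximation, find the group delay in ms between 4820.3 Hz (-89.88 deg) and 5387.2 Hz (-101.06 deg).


Group delay from phase difference:
tau = -d(phi)/d(omega)
d(phi) = -11.18 deg = -0.195128 rad
d(omega) = 2*pi*(5387.2 - 4820.3) = 3561.9378 rad/s
tau = -(-0.195128) / 3561.9378
    = 0.0548 ms

0.0548 ms


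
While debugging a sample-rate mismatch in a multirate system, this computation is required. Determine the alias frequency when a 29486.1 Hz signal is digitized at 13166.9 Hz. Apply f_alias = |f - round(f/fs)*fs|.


Compute the nearest integer multiple of fs to the signal:
n = round(29486.1 / 13166.9) = 2
f_alias = |29486.1 - 2 * 13166.9|
        = |29486.1 - 26333.8|
        = 3152.3 Hz

3152.3


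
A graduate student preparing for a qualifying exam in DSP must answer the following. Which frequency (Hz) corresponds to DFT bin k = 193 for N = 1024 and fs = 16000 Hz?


Frequency of DFT bin k:
f_k = k * fs / N
    = 193 * 16000 / 1024
    = 3088000 / 1024
    = 3015.625 Hz

3015.625 Hz


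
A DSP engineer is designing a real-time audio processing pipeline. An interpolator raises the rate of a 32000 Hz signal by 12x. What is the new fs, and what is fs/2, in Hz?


Step 1 — output sample rate after interpolation by L:
fs_out = L * fs_in = 12 * 32000 = 384000 Hz

Step 2 — Nyquist frequency of the output stream:
f_Nyq = fs_out / 2 = 384000 / 2 = 192000.0 Hz

fs_out = 384000 Hz; f_Nyquist = 192000.0 Hz


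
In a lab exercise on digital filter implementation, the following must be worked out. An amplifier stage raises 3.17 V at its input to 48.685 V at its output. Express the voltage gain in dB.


Voltage gain in dB:
G = 20 * log10(Vout / Vin)
  = 20 * log10(48.685 / 3.17)
  = 20 * log10(15.358044)
  = 20 * 1.186336
  = 23.73 dB

23.73 dB


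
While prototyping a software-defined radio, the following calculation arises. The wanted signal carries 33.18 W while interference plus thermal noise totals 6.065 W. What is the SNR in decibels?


SNR in decibels:
SNR = 10 * log10(Ps / Pn)
    = 10 * log10(33.18 / 6.065)
    = 10 * log10(5.4707)
    = 10 * 0.738
    = 7.38 dB

7.38 dB


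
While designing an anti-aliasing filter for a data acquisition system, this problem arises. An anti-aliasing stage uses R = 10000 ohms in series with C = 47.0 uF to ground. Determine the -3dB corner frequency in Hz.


Cutoff frequency of a first-order RC filter:
fc = 1 / (2 * pi * R * C)
C = 47.0 uF = 4.7e-05 F
fc = 1 / (2 * pi * 10000 * 4.7e-05)
   = 1 / 2.9530970943744
   = 0.338628 Hz

0.338628 Hz


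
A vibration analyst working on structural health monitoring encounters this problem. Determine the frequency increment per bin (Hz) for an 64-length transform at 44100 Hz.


DFT frequency resolution:
df = fs / N
   = 44100 / 64
   = 689.0625 Hz

689.0625 Hz


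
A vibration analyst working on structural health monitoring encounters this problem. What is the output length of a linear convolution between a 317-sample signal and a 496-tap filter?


Linear convolution output length:
L = N + M - 1
  = 317 + 496 - 1
  = 812 samples

812


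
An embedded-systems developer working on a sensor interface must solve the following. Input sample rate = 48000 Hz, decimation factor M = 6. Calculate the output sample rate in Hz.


Decimation reduces the sample rate:
fs_out = fs_in / M
       = 48000 / 6
       = 8000.0 Hz

8000.0 Hz


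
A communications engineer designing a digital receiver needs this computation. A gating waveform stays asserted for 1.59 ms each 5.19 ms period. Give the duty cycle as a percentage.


Duty cycle as a percentage:
DC = (t_on / T) * 100
   = (1.59 / 5.19) * 100
   = 0.306358 * 100
   = 30.64 %

30.64 %


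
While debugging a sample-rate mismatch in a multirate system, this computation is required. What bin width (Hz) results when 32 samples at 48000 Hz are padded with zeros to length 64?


Frequency resolution after zero-padding:
N_padded = 32 * 2 = 64
df = fs / N_padded
   = 48000 / 64
   = 750.0 Hz

750.0 Hz


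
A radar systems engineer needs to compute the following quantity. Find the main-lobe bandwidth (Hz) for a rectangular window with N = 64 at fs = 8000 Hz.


Main lobe width for a rectangular window:
Width = 2 * fs / N
      = 2 * 8000 / 64
      = 16000 / 64
      = 250.0 Hz

250.0 Hz


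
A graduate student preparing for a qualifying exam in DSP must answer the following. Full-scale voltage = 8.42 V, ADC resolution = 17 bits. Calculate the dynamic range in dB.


Dynamic range from full-scale to LSB:
V_min = V_max / 2^bits = 8.42 / 2^17
DR = 20 * log10(V_max / V_min)
   = 20 * log10(2^17)
   = 20 * 17 * log10(2)
   = 102.35 dB

102.35 dB


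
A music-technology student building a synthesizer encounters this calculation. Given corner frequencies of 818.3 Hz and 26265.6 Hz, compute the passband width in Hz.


Bandwidth is the difference of -3dB frequencies:
BW = f_high - f_low
   = 26265.6 - 818.3
   = 25447.3 Hz

25447.3 Hz


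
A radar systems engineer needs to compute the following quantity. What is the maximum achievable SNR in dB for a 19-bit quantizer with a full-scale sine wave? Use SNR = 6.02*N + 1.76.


Theoretical SNR for a full-scale sinusoid:
SNR = 6.02 * N + 1.76
    = 6.02 * 19 + 1.76
    = 114.38 + 1.76
    = 116.14 dB

116.14 dB


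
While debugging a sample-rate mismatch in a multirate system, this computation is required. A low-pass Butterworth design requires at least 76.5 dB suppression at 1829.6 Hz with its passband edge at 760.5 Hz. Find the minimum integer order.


Butterworth filter order formula:
n = log10(10^(A/10) - 1) / (2 * log10(f_stop/f_pass))
10^(76.5/10) - 1 = 44668358.2151
f_stop/f_pass = 1829.6 / 760.5 = 2.4058
n = 10.0326 -> ceil = 11

11


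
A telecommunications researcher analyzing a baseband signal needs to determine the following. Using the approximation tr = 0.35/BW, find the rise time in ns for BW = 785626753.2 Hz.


Rise time from bandwidth relationship:
tr = 0.35 / BW
   = 0.35 / 785626753.2
   = 4.455041769e-10 s
   = 0.4455 ns

0.4455 ns


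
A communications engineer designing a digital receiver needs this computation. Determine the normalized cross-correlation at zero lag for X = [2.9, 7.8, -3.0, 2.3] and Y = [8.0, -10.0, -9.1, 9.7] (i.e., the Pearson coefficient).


Pearson correlation coefficient (population):
r = cov(X,Y) / (std(X) * std(Y))
Mean X = 2.5, Mean Y = -0.35
Cov(X,Y) = -0.4225
Std(X) = 3.825572, Std(Y) = 9.225102
r = -0.012

-0.012


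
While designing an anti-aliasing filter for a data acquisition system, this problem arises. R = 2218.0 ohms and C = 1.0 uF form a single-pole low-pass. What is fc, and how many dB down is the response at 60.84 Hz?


Step 1 — cutoff frequency:
fc = 1 / (2*pi*R*C)
C = 1.0 uF = 1e-06 F
fc = 1 / (2*pi*2218.0*1e-06)
   = 71.7561 Hz

Step 2 — magnitude at f = 60.84 Hz:
|H(f)| = 1 / sqrt(1 + (f/fc)^2)
f/fc = 60.84 / 71.7561 = 0.847872
|H| = 1 / sqrt(1 + 0.718887) = 0.7627397
|H|_dB = 20*log10(0.7627397) = -2.35 dB

fc = 71.7561 Hz; |H(60.84 Hz)| = -2.35 dB


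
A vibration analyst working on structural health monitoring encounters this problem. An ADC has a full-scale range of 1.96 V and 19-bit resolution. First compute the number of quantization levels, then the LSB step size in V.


Step 1 — number of quantization levels:
L = 2^N = 2^19 = 524288

Step 2 — LSB step size:
delta = Vfs / L
      = 1.96 / 524288
      = 3.74e-06 V

Levels = 524288; step size = 3.74e-06 V


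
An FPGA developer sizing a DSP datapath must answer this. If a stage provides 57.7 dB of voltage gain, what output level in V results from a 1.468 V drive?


Output voltage from dB gain:
V_out = V_in * 10^(gain_dB / 20)
      = 1.468 * 10^(57.7 / 20)
      = 1.468 * 767.361489
      = 1126.4867 V

1126.4867 V


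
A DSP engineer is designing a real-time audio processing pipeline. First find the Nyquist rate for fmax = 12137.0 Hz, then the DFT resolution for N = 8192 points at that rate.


Step 1 — Nyquist sampling rate:
fs = 2 * fmax = 2 * 12137.0 = 24274.0 Hz

Step 2 — DFT bin spacing:
df = fs / N = 24274.0 / 8192 = 2.9631 Hz

2.9631 Hz


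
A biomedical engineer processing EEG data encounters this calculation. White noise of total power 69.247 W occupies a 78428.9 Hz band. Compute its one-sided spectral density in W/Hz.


Power spectral density:
PSD = P / BW
    = 69.247 / 78428.9
    = 0.00088293 W/Hz

0.00088293 W/Hz


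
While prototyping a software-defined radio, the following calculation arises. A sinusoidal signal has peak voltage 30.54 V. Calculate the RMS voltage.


RMS voltage for a sinusoidal waveform:
V_rms = V_peak / sqrt(2)
      = 30.54 / 1.414214
      = 21.595 V

21.595 V


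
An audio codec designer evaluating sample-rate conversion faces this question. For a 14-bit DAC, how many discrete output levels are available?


Number of quantization levels = 2^N
= 2^14
= 16384

16384


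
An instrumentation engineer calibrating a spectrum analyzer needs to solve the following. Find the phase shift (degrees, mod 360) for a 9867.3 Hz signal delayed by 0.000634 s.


Phase shift from frequency and time delay:
phi = 360 * f * t_delay
    = 360 * 9867.3 * 0.000634
    = 2252.11 degrees
    mod 360 = 92.11 degrees

92.11 degrees


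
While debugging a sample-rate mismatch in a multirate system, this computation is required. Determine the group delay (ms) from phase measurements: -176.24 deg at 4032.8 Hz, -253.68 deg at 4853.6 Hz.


Group delay from phase difference:
tau = -d(phi)/d(omega)
d(phi) = -77.44 deg = -1.351583 rad
d(omega) = 2*pi*(4853.6 - 4032.8) = 5157.2385 rad/s
tau = -(-1.351583) / 5157.2385
    = 0.2621 ms

0.2621 ms


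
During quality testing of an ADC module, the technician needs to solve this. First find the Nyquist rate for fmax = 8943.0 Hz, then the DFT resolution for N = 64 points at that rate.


Step 1 — Nyquist sampling rate:
fs = 2 * fmax = 2 * 8943.0 = 17886.0 Hz

Step 2 — DFT bin spacing:
df = fs / N = 17886.0 / 64 = 279.4688 Hz

279.4688 Hz


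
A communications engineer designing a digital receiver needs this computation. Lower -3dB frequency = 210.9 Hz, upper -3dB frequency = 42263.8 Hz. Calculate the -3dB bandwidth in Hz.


Bandwidth is the difference of -3dB frequencies:
BW = f_high - f_low
   = 42263.8 - 210.9
   = 42052.9 Hz

42052.9 Hz


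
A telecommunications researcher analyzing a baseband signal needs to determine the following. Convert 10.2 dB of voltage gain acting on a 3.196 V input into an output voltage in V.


Output voltage from dB gain:
V_out = V_in * 10^(gain_dB / 20)
      = 3.196 * 10^(10.2 / 20)
      = 3.196 * 3.235937
      = 10.3421 V

10.3421 V


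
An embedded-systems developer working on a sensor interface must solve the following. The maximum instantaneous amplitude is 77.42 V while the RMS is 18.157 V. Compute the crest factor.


Crest factor is the ratio of peak to RMS:
CF = V_peak / V_rms
   = 77.42 / 18.157
   = 4.2639

4.2639


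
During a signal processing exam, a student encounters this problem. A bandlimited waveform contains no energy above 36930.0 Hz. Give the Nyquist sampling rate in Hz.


The Nyquist rate is twice the maximum frequency component.
fs_min = 2 * fmax
      = 2 * 36930.0
      = 73860.0 Hz

73860.0


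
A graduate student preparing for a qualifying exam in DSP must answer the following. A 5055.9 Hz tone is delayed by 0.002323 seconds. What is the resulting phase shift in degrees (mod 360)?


Phase shift from frequency and time delay:
phi = 360 * f * t_delay
    = 360 * 5055.9 * 0.002323
    = 4228.15 degrees
    mod 360 = 268.15 degrees

268.15 degrees


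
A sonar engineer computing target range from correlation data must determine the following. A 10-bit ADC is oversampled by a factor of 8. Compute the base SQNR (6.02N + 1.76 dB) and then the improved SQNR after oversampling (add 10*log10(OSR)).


Step 1 — baseline SQNR at Nyquist:
SQNR_base = 6.02*N + 1.76
          = 6.02*10 + 1.76
          = 61.96 dB

Step 2 — oversampling processing gain:
G = 10*log10(OSR) = 10*log10(8) = 9.03 dB

Step 3 — total:
SQNR_total = 61.96 + 9.03 = 70.99 dB

Base SQNR = 61.96 dB; oversampled SQNR = 70.99 dB


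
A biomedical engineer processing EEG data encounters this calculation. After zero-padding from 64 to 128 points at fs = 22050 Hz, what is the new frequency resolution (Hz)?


Frequency resolution after zero-padding:
N_padded = 64 * 2 = 128
df = fs / N_padded
   = 22050 / 128
   = 172.2656 Hz

172.2656 Hz


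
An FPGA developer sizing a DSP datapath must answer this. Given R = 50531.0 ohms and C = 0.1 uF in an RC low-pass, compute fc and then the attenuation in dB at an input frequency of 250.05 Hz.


Step 1 — cutoff frequency:
fc = 1 / (2*pi*R*C)
C = 0.1 uF = 1e-07 F
fc = 1 / (2*pi*50531.0*1e-07)
   = 31.4965 Hz

Step 2 — magnitude at f = 250.05 Hz:
|H(f)| = 1 / sqrt(1 + (f/fc)^2)
f/fc = 250.05 / 31.4965 = 7.938977
|H| = 1 / sqrt(1 + 63.027356) = 0.1249733
|H|_dB = 20*log10(0.1249733) = -18.06 dB

fc = 31.4965 Hz; |H(250.05 Hz)| = -18.06 dB


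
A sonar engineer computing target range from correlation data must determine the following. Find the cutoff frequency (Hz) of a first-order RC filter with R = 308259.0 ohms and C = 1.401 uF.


Cutoff frequency of a first-order RC filter:
fc = 1 / (2 * pi * R * C)
C = 1.401 uF = 1.401e-06 F
fc = 1 / (2 * pi * 308259.0 * 1.401e-06)
   = 1 / 2.7135246358678
   = 0.368524 Hz

0.368524 Hz


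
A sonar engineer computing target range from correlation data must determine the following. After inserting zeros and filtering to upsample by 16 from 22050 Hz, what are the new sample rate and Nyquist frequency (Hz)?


Step 1 — output sample rate after interpolation by L:
fs_out = L * fs_in = 16 * 22050 = 352800 Hz

Step 2 — Nyquist frequency of the output stream:
f_Nyq = fs_out / 2 = 352800 / 2 = 176400.0 Hz

fs_out = 352800 Hz; f_Nyquist = 176400.0 Hz


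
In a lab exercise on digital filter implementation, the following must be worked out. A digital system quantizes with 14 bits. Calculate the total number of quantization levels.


Number of quantization levels = 2^N
= 2^14
= 16384

16384


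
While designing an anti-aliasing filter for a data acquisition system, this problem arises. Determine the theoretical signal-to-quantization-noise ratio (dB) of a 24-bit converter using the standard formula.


Theoretical SNR for a full-scale sinusoid:
SNR = 6.02 * N + 1.76
    = 6.02 * 24 + 1.76
    = 144.48 + 1.76
    = 146.24 dB

146.24 dB


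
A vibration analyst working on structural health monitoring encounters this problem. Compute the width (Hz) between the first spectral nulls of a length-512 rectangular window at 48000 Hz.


Main lobe width for a rectangular window:
Width = 2 * fs / N
      = 2 * 48000 / 512
      = 96000 / 512
      = 187.5 Hz

187.5 Hz


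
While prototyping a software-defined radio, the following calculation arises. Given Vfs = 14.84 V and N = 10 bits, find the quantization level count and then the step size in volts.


Step 1 — number of quantization levels:
L = 2^N = 2^10 = 1024

Step 2 — LSB step size:
delta = Vfs / L
      = 14.84 / 1024
      = 0.01449219 V

Levels = 1024; step size = 0.01449219 V


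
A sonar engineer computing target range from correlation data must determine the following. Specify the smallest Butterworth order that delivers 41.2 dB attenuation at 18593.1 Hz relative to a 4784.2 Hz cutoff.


Butterworth filter order formula:
n = log10(10^(A/10) - 1) / (2 * log10(f_stop/f_pass))
10^(41.2/10) - 1 = 13181.5674
f_stop/f_pass = 18593.1 / 4784.2 = 3.8864
n = 3.4942 -> ceil = 4

4


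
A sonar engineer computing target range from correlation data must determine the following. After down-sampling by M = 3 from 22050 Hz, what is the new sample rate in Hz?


Decimation reduces the sample rate:
fs_out = fs_in / M
       = 22050 / 3
       = 7350.0 Hz

7350.0 Hz


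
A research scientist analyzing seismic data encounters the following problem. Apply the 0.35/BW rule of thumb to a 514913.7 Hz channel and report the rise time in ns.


Rise time from bandwidth relationship:
tr = 0.35 / BW
   = 0.35 / 514913.7
   = 6.79725554e-07 s
   = 679.7256 ns

679.7256 ns


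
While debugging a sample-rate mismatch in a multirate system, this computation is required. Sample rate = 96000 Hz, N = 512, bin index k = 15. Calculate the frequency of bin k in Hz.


Frequency of DFT bin k:
f_k = k * fs / N
    = 15 * 96000 / 512
    = 1440000 / 512
    = 2812.5 Hz

2812.5 Hz


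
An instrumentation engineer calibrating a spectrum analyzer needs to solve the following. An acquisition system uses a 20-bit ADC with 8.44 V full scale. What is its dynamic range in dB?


Dynamic range from full-scale to LSB:
V_min = V_max / 2^bits = 8.44 / 2^20
DR = 20 * log10(V_max / V_min)
   = 20 * log10(2^20)
   = 20 * 20 * log10(2)
   = 120.41 dB

120.41 dB


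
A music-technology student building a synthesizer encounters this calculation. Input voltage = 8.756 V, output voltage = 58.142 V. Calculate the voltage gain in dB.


Voltage gain in dB:
G = 20 * log10(Vout / Vin)
  = 20 * log10(58.142 / 8.756)
  = 20 * log10(6.640247)
  = 20 * 0.822184
  = 16.44 dB

16.44 dB


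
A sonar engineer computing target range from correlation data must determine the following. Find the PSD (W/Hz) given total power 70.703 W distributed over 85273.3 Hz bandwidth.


Power spectral density:
PSD = P / BW
    = 70.703 / 85273.3
    = 0.00082913 W/Hz

0.00082913 W/Hz


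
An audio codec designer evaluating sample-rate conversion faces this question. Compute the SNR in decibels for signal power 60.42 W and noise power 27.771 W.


SNR in decibels:
SNR = 10 * log10(Ps / Pn)
    = 10 * log10(60.42 / 27.771)
    = 10 * log10(2.1757)
    = 10 * 0.3376
    = 3.38 dB

3.38 dB


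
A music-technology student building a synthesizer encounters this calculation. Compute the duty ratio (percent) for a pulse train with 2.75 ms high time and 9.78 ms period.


Duty cycle as a percentage:
DC = (t_on / T) * 100
   = (2.75 / 9.78) * 100
   = 0.281186 * 100
   = 28.12 %

28.12 %


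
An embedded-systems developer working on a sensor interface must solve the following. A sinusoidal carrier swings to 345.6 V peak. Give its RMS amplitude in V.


RMS voltage for a sinusoidal waveform:
V_rms = V_peak / sqrt(2)
      = 345.6 / 1.414214
      = 244.376 V

244.376 V


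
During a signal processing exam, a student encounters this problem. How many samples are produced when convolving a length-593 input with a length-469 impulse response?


Linear convolution output length:
L = N + M - 1
  = 593 + 469 - 1
  = 1061 samples

1061


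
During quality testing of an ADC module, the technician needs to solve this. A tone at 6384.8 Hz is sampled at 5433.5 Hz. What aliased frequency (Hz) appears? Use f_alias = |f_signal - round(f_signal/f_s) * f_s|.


Compute the nearest integer multiple of fs to the signal:
n = round(6384.8 / 5433.5) = 1
f_alias = |6384.8 - 1 * 5433.5|
        = |6384.8 - 5433.5|
        = 951.3 Hz

951.3


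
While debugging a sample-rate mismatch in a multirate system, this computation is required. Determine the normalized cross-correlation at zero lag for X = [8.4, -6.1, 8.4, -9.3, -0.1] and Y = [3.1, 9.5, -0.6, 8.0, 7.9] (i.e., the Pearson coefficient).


Pearson correlation coefficient (population):
r = cov(X,Y) / (std(X) * std(Y))
Mean X = 0.26, Mean Y = 5.58
Cov(X,Y) = -23.8788
Std(X) = 7.273129, Std(Y) = 3.766909
r = -0.8716

-0.8716


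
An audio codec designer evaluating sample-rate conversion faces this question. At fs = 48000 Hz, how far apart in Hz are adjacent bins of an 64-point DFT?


DFT frequency resolution:
df = fs / N
   = 48000 / 64
   = 750.0 Hz

750.0 Hz


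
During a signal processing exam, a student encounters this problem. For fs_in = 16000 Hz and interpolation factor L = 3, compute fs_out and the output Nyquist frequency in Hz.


Step 1 — output sample rate after interpolation by L:
fs_out = L * fs_in = 3 * 16000 = 48000 Hz

Step 2 — Nyquist frequency of the output stream:
f_Nyq = fs_out / 2 = 48000 / 2 = 24000.0 Hz

fs_out = 48000 Hz; f_Nyquist = 24000.0 Hz


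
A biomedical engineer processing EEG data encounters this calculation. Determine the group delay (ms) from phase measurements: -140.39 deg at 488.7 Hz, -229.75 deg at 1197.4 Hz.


Group delay from phase difference:
tau = -d(phi)/d(omega)
d(phi) = -89.36 deg = -1.559626 rad
d(omega) = 2*pi*(1197.4 - 488.7) = 4452.8934 rad/s
tau = -(-1.559626) / 4452.8934
    = 0.3503 ms

0.3503 ms


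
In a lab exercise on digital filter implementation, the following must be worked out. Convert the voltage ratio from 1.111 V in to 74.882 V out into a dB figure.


Voltage gain in dB:
G = 20 * log10(Vout / Vin)
  = 20 * log10(74.882 / 1.111)
  = 20 * log10(67.40054)
  = 20 * 1.828663
  = 36.57 dB

36.57 dB


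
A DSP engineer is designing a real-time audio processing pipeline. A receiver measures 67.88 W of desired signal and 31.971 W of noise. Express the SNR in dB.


SNR in decibels:
SNR = 10 * log10(Ps / Pn)
    = 10 * log10(67.88 / 31.971)
    = 10 * log10(2.1232)
    = 10 * 0.327
    = 3.27 dB

3.27 dB


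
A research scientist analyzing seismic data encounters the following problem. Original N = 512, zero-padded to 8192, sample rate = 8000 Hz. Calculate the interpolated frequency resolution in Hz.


Frequency resolution after zero-padding:
N_padded = 512 * 16 = 8192
df = fs / N_padded
   = 8000 / 8192
   = 0.9766 Hz

0.9766 Hz


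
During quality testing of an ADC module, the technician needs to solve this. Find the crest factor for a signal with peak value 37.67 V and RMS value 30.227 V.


Crest factor is the ratio of peak to RMS:
CF = V_peak / V_rms
   = 37.67 / 30.227
   = 1.2462

1.2462


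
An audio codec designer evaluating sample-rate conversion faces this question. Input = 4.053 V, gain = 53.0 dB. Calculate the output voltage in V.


Output voltage from dB gain:
V_out = V_in * 10^(gain_dB / 20)
      = 4.053 * 10^(53.0 / 20)
      = 4.053 * 446.683592
      = 1810.4086 V

1810.4086 V


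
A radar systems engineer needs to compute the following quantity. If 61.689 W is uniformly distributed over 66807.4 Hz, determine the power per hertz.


Power spectral density:
PSD = P / BW
    = 61.689 / 66807.4
    = 0.00092339 W/Hz

0.00092339 W/Hz


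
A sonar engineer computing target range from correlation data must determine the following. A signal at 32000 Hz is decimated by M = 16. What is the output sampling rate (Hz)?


Decimation reduces the sample rate:
fs_out = fs_in / M
       = 32000 / 16
       = 2000.0 Hz

2000.0 Hz


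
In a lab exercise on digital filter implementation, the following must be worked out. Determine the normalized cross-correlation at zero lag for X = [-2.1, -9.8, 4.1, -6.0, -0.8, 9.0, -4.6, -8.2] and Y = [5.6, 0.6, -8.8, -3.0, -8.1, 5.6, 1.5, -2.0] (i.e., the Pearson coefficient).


Pearson correlation coefficient (population):
r = cov(X,Y) / (std(X) * std(Y))
Mean X = -2.3, Mean Y = -1.075
Cov(X,Y) = 1.36
Std(X) = 5.926424, Std(Y) = 5.149454
r = 0.0446

0.0446


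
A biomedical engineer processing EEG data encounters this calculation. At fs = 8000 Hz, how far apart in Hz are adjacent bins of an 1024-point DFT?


DFT frequency resolution:
df = fs / N
   = 8000 / 1024
   = 7.8125 Hz

7.8125 Hz


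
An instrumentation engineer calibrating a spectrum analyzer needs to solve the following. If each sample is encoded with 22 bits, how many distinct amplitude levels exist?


Number of quantization levels = 2^N
= 2^22
= 4194304

4194304


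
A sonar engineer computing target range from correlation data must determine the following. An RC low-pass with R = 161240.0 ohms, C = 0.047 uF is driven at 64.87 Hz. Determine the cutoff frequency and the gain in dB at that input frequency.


Step 1 — cutoff frequency:
fc = 1 / (2*pi*R*C)
C = 0.047 uF = 4.7e-08 F
fc = 1 / (2*pi*161240.0*4.7e-08)
   = 21.0015 Hz

Step 2 — magnitude at f = 64.87 Hz:
|H(f)| = 1 / sqrt(1 + (f/fc)^2)
f/fc = 64.87 / 21.0015 = 3.088827
|H| = 1 / sqrt(1 + 9.540852) = 0.3080081
|H|_dB = 20*log10(0.3080081) = -10.23 dB

fc = 21.0015 Hz; |H(64.87 Hz)| = -10.23 dB


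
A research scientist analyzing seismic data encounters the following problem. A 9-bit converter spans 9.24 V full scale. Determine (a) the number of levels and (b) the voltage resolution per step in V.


Step 1 — number of quantization levels:
L = 2^N = 2^9 = 512

Step 2 — LSB step size:
delta = Vfs / L
      = 9.24 / 512
      = 0.01804688 V

Levels = 512; step size = 0.01804688 V


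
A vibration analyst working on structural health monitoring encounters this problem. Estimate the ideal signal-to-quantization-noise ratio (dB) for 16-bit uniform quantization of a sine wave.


Theoretical SNR for a full-scale sinusoid:
SNR = 6.02 * N + 1.76
    = 6.02 * 16 + 1.76
    = 96.32 + 1.76
    = 98.08 dB

98.08 dB


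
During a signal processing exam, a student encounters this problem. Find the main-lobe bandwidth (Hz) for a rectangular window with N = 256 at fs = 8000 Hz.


Main lobe width for a rectangular window:
Width = 2 * fs / N
      = 2 * 8000 / 256
      = 16000 / 256
      = 62.5 Hz

62.5 Hz


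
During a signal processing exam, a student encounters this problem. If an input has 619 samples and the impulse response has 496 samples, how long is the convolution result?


Linear convolution output length:
L = N + M - 1
  = 619 + 496 - 1
  = 1114 samples

1114


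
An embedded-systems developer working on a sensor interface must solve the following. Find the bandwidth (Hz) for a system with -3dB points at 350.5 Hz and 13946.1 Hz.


Bandwidth is the difference of -3dB frequencies:
BW = f_high - f_low
   = 13946.1 - 350.5
   = 13595.6 Hz

13595.6 Hz


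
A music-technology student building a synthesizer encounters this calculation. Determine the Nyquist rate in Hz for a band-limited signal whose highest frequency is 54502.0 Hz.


The Nyquist rate is twice the maximum frequency component.
fs_min = 2 * fmax
      = 2 * 54502.0
      = 109004.0 Hz

109004.0


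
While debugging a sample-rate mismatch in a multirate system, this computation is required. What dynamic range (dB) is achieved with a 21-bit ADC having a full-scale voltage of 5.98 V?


Dynamic range from full-scale to LSB:
V_min = V_max / 2^bits = 5.98 / 2^21
DR = 20 * log10(V_max / V_min)
   = 20 * log10(2^21)
   = 20 * 21 * log10(2)
   = 126.43 dB

126.43 dB


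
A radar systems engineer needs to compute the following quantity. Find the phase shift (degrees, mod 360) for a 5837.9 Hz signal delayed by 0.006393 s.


Phase shift from frequency and time delay:
phi = 360 * f * t_delay
    = 360 * 5837.9 * 0.006393
    = 13435.81 degrees
    mod 360 = 115.81 degrees

115.81 degrees


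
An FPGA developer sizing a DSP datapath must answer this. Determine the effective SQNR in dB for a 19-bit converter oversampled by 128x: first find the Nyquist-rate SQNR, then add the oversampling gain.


Step 1 — baseline SQNR at Nyquist:
SQNR_base = 6.02*N + 1.76
          = 6.02*19 + 1.76
          = 116.14 dB

Step 2 — oversampling processing gain:
G = 10*log10(OSR) = 10*log10(128) = 21.07 dB

Step 3 — total:
SQNR_total = 116.14 + 21.07 = 137.21 dB

Base SQNR = 116.14 dB; oversampled SQNR = 137.21 dB


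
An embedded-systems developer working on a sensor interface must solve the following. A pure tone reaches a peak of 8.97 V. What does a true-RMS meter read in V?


RMS voltage for a sinusoidal waveform:
V_rms = V_peak / sqrt(2)
      = 8.97 / 1.414214
      = 6.343 V

6.343 V


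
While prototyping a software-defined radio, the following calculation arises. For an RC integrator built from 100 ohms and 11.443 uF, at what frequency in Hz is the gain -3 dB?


Cutoff frequency of a first-order RC filter:
fc = 1 / (2 * pi * R * C)
C = 11.443 uF = 1.1443e-05 F
fc = 1 / (2 * pi * 100 * 1.1443e-05)
   = 1 / 0.0071898489470056
   = 139.08498 Hz

139.08498 Hz


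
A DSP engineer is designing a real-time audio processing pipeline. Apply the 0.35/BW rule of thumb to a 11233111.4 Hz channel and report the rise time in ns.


Rise time from bandwidth relationship:
tr = 0.35 / BW
   = 0.35 / 11233111.4
   = 3.115788561e-08 s
   = 31.1579 ns

31.1579 ns
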